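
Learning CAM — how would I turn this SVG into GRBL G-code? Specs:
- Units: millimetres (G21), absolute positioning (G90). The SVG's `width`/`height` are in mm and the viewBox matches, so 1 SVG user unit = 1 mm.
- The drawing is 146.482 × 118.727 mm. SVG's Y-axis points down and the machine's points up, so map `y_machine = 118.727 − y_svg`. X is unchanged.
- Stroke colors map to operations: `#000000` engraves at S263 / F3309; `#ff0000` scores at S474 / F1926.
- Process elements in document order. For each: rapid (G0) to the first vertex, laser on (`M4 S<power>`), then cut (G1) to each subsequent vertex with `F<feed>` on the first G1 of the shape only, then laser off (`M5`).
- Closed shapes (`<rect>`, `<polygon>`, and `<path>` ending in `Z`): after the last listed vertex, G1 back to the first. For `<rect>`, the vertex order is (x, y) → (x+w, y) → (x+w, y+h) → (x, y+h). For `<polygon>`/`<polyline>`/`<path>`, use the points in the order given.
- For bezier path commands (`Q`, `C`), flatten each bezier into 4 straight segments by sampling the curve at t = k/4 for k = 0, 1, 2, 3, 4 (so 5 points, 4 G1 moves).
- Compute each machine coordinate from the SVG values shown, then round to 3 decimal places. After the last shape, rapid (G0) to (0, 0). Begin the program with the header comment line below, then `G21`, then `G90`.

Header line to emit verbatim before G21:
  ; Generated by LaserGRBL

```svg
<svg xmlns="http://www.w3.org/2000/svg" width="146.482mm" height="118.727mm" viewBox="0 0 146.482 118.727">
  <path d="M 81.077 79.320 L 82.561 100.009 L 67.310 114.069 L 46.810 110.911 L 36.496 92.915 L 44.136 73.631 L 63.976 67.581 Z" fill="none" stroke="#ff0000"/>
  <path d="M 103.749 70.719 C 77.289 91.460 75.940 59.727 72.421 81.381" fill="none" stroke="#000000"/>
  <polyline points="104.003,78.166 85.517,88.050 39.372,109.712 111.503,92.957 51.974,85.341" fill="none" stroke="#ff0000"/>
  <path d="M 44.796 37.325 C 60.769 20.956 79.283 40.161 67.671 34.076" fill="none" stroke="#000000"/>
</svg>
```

viewBox `0 0 146.482 118.727` with mm width/height → 1 unit = 1 mm. Flip: y_m = 118.727 − y_svg.

**Shape 1** — `<path>` regular polygon, stroke `#ff0000` → score (S474, F1926). Machine vertices: (81.077,39.407) → (82.561,18.718) → (67.310,4.658) → (46.810,7.816) → (36.496,25.812) → (44.136,45.096) → (63.976,51.146) → (81.077,39.407). Closed: final G1 returns to the first vertex.

**Shape 2** — `<path>` cubic bezier, stroke `#000000` → engrave (S263, F3309). Control points (SVG): P0=(103.749,70.719), P1=(77.289,91.460), P2=(75.940,59.727), P3=(72.421,81.381); sampled at t=k/4. Machine vertices: (103.749,48.008) → (88.186,40.637) → (79.482,43.019) → (75.080,45.231) → (72.421,37.346). Open path.

**Shape 3** — `<polyline>` open polyline, stroke `#ff0000` → score (S474, F1926). Machine vertices: (104.003,40.561) → (85.517,30.677) → (39.372,9.015) → (111.503,25.770) → (51.974,33.386). Open path.

**Shape 4** — `<path>` cubic bezier, stroke `#000000` → engrave (S263, F3309). Control points (SVG): P0=(44.796,37.325), P1=(60.769,20.956), P2=(79.283,40.161), P3=(67.671,34.076); sampled at t=k/4. Machine vertices: (44.796,81.402) → (56.742,87.960) → (66.578,86.883) → (71.242,83.878) → (67.671,84.651). Open path.

; Generated by LaserGRBL
G21
G90
G0 X81.077 Y39.407
M4 S474
G1 X82.561 Y18.718 F1926
G1 X67.310 Y4.658
G1 X46.810 Y7.816
G1 X36.496 Y25.812
G1 X44.136 Y45.096
G1 X63.976 Y51.146
G1 X81.077 Y39.407
M5
G0 X103.749 Y48.008
M4 S263
G1 X88.186 Y40.637 F3309
G1 X79.482 Y43.019
G1 X75.080 Y45.231
G1 X72.421 Y37.346
M5
G0 X104.003 Y40.561
M4 S474
G1 X85.517 Y30.677 F1926
G1 X39.372 Y9.015
G1 X111.503 Y25.770
G1 X51.974 Y33.386
M5
G0 X44.796 Y81.402
M4 S263
G1 X56.742 Y87.960 F3309
G1 X66.578 Y86.883
G1 X71.242 Y83.878
G1 X67.671 Y84.651
M5
G0 X0.000 Y0.000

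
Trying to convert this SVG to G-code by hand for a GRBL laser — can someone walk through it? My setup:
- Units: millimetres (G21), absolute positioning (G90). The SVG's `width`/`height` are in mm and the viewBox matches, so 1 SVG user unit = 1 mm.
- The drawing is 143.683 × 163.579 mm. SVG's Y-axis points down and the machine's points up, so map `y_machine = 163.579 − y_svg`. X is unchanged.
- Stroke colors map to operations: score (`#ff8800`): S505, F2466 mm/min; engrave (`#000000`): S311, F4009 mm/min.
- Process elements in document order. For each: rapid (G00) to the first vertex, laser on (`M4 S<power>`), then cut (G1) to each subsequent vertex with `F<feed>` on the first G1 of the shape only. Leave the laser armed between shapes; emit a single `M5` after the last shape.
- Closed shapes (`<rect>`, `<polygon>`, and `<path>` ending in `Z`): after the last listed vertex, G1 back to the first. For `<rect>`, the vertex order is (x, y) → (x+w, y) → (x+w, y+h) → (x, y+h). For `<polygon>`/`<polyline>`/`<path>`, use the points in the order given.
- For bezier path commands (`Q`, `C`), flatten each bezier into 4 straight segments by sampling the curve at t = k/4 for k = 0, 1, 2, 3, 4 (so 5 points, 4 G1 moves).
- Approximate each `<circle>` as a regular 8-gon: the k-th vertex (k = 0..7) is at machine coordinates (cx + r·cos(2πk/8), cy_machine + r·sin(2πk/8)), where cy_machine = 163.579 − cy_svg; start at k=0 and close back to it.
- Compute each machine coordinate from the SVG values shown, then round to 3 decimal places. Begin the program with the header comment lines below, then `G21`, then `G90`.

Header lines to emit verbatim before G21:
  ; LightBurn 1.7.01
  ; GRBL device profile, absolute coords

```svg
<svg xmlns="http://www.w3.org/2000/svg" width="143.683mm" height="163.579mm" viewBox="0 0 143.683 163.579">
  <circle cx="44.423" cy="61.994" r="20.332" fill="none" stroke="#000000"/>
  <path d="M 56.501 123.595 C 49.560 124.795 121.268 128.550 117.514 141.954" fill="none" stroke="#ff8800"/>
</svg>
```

; LightBurn 1.7.01
; GRBL device profile, absolute coords
G21
G90
G00 X64.755 Y101.585
M4 S311
G1 X58.800 Y115.962 F4009
G1 X44.423 Y121.917
G1 X30.046 Y115.962
G1 X24.091 Y101.585
G1 X30.046 Y87.208
G1 X44.423 Y81.253
G1 X58.800 Y87.208
G1 X64.755 Y101.585
G00 X56.501 Y39.984
M4 S505
G1 X63.634 Y38.494 F2466
G1 X85.812 Y35.381
G1 X108.588 Y29.980
G1 X117.514 Y21.625
M5

viewBox `0 0 143.683 163.579` with mm width/height → 1 unit = 1 mm. Flip: y_m = 163.579 − y_svg.

**Shape 1** — `<circle>` circle, stroke `#000000` → engrave (S311, F4009). Machine vertices: (64.755,101.585) → (58.800,115.962) → (44.423,121.917) → (30.046,115.962) → (24.091,101.585) → (30.046,87.208) → (44.423,81.253) → (58.800,87.208) → (64.755,101.585). Closed: final G1 returns to the first vertex.

**Shape 2** — `<path>` cubic bezier, stroke `#ff8800` → score (S505, F2466). Control points (SVG): P0=(56.501,123.595), P1=(49.560,124.795), P2=(121.268,128.550), P3=(117.514,141.954); sampled at t=k/4. Machine vertices: (56.501,39.984) → (63.634,38.494) → (85.812,35.381) → (108.588,29.980) → (117.514,21.625). Open path.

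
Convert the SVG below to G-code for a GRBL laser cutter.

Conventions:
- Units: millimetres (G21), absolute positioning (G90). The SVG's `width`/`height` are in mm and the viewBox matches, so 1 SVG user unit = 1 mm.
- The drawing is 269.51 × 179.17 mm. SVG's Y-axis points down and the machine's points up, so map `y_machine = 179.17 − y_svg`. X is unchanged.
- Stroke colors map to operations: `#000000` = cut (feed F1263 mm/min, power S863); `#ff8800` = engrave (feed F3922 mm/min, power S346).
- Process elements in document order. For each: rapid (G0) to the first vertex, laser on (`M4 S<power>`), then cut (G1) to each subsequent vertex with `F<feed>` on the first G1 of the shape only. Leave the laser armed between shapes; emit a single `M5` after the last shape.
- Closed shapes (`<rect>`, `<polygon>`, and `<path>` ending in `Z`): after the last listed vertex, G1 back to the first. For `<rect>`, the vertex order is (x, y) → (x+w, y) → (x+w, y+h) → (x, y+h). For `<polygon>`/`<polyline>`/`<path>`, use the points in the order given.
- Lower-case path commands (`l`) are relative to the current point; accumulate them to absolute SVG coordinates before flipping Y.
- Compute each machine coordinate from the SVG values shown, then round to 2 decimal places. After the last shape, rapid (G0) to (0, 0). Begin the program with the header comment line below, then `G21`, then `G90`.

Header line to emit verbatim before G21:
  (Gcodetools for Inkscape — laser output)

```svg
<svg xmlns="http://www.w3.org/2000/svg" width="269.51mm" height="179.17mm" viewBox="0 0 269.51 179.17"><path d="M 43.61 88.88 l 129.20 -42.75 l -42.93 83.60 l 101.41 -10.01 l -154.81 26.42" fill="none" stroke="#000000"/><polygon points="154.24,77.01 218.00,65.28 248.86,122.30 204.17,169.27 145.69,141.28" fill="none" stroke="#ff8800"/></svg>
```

viewBox `0 0 269.51 179.17` with mm width/height → 1 unit = 1 mm. Flip: y_m = 179.17 − y_svg.

**Shape 1** — `<path>` open polyline, stroke `#000000` → cut (S863, F1263). Machine vertices: (43.61,90.29) → (172.81,133.04) → (129.88,49.44) → (231.29,59.45) → (76.48,33.03). Open path.

**Shape 2** — `<polygon>` regular polygon, stroke `#ff8800` → engrave (S346, F3922). Machine vertices: (154.24,102.16) → (218.00,113.89) → (248.86,56.87) → (204.17,9.90) → (145.69,37.89) → (154.24,102.16). Closed: final G1 returns to the first vertex.

(Gcodetools for Inkscape — laser output)
G21
G90
G0 X43.61 Y90.29
M4 S863
G1 X172.81 Y133.04 F1263
G1 X129.88 Y49.44
G1 X231.29 Y59.45
G1 X76.48 Y33.03
G0 X154.24 Y102.16
M4 S346
G1 X218.00 Y113.89 F3922
G1 X248.86 Y56.87
G1 X204.17 Y9.90
G1 X145.69 Y37.89
G1 X154.24 Y102.16
M5
G0 X0.00 Y0.00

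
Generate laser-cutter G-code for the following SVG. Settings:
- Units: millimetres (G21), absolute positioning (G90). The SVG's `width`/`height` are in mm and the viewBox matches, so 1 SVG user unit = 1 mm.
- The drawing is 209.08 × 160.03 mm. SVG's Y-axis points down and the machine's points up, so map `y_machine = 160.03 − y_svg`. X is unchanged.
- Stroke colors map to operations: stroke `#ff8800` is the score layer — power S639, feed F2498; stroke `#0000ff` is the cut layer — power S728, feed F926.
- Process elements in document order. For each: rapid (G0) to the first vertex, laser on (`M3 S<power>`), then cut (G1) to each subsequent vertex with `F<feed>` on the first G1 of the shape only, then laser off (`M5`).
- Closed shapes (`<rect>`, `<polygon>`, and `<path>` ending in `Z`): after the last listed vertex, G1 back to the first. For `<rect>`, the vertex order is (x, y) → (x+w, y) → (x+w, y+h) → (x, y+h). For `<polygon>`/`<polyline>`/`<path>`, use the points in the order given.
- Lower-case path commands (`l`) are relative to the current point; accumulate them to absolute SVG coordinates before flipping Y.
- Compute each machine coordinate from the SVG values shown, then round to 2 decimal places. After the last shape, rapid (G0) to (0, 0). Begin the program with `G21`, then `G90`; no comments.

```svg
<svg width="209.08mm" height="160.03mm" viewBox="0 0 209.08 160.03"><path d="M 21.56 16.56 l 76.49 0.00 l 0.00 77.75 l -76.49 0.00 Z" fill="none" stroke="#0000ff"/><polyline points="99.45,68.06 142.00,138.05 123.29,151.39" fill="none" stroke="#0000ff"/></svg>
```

G21
G90
G0 X21.56 Y143.47
M3 S728
G1 X98.05 Y143.47 F926
G1 X98.05 Y65.72
G1 X21.56 Y65.72
G1 X21.56 Y143.47
M5
G0 X99.45 Y91.97
M3 S728
G1 X142.00 Y21.98 F926
G1 X123.29 Y8.64
M5
G0 X0.00 Y0.00

viewBox `0 0 209.08 160.03` with mm width/height → 1 unit = 1 mm. Flip: y_m = 160.03 − y_svg.

**Shape 1** — `<path>` rectangle, stroke `#0000ff` → cut (S728, F926). Machine vertices: (21.56,143.47) → (98.05,143.47) → (98.05,65.72) → (21.56,65.72) → (21.56,143.47). Closed: final G1 returns to the first vertex.

**Shape 2** — `<polyline>` open polyline, stroke `#0000ff` → cut (S728, F926). Machine vertices: (99.45,91.97) → (142.00,21.98) → (123.29,8.64). Open path.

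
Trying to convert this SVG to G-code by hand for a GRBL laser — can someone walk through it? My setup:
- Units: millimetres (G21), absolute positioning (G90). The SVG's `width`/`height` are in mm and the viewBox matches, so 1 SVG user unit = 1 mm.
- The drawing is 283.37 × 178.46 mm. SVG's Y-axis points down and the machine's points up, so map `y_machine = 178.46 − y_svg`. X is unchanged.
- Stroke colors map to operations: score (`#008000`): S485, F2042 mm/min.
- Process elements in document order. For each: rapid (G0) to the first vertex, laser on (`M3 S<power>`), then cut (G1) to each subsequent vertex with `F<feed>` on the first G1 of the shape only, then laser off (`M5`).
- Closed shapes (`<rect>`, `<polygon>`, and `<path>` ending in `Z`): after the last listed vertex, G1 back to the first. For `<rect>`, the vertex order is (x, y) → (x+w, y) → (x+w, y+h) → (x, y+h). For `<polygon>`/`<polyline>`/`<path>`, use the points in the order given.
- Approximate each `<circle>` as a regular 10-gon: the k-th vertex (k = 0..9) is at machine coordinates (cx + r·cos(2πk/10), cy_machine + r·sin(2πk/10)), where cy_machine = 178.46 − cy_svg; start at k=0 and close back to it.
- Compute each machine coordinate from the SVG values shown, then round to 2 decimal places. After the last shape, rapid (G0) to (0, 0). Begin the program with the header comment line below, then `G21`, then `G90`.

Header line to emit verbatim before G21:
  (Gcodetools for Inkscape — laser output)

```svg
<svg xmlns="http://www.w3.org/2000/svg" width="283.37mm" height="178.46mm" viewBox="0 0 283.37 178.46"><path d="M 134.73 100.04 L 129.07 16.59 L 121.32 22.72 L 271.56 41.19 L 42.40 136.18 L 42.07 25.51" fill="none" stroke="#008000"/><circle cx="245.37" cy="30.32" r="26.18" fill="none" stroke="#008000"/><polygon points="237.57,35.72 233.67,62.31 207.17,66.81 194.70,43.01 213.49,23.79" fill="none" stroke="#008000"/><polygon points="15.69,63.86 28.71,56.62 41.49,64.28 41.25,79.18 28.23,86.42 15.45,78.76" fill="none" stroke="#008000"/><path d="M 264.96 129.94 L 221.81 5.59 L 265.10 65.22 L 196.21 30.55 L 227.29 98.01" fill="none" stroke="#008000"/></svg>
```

(Gcodetools for Inkscape — laser output)
G21
G90
G0 X134.73 Y78.42
M3 S485
G1 X129.07 Y161.87 F2042
G1 X121.32 Y155.74
G1 X271.56 Y137.27
G1 X42.40 Y42.28
G1 X42.07 Y152.95
M5
G0 X271.55 Y148.14
M3 S485
G1 X266.55 Y163.53 F2042
G1 X253.46 Y173.04
G1 X237.28 Y173.04
G1 X224.19 Y163.53
G1 X219.19 Y148.14
G1 X224.19 Y132.75
G1 X237.28 Y123.24
G1 X253.46 Y123.24
G1 X266.55 Y132.75
G1 X271.55 Y148.14
M5
G0 X237.57 Y142.74
M3 S485
G1 X233.67 Y116.15 F2042
G1 X207.17 Y111.65
G1 X194.70 Y135.45
G1 X213.49 Y154.67
G1 X237.57 Y142.74
M5
G0 X15.69 Y114.60
M3 S485
G1 X28.71 Y121.84 F2042
G1 X41.49 Y114.18
G1 X41.25 Y99.28
G1 X28.23 Y92.04
G1 X15.45 Y99.70
G1 X15.69 Y114.60
M5
G0 X264.96 Y48.52
M3 S485
G1 X221.81 Y172.87 F2042
G1 X265.10 Y113.24
G1 X196.21 Y147.91
G1 X227.29 Y80.45
M5
G0 X0.00 Y0.00

viewBox `0 0 283.37 178.46` with mm width/height → 1 unit = 1 mm. Flip: y_m = 178.46 − y_svg.

**Shape 1** — `<path>` open polyline, stroke `#008000` → score (S485, F2042). Machine vertices: (134.73,78.42) → (129.07,161.87) → (121.32,155.74) → (271.56,137.27) → (42.40,42.28) → (42.07,152.95). Open path.

**Shape 2** — `<circle>` circle, stroke `#008000` → score (S485, F2042). Machine vertices: (271.55,148.14) → (266.55,163.53) → (253.46,173.04) → (237.28,173.04) → (224.19,163.53) → (219.19,148.14) → (224.19,132.75) → (237.28,123.24) → (253.46,123.24) → (266.55,132.75) → (271.55,148.14). Closed: final G1 returns to the first vertex.

**Shape 3** — `<polygon>` regular polygon, stroke `#008000` → score (S485, F2042). Machine vertices: (237.57,142.74) → (233.67,116.15) → (207.17,111.65) → (194.70,135.45) → (213.49,154.67) → (237.57,142.74). Closed: final G1 returns to the first vertex.

**Shape 4** — `<polygon>` regular polygon, stroke `#008000` → score (S485, F2042). Machine vertices: (15.69,114.60) → (28.71,121.84) → (41.49,114.18) → (41.25,99.28) → (28.23,92.04) → (15.45,99.70) → (15.69,114.60). Closed: final G1 returns to the first vertex.

**Shape 5** — `<path>` open polyline, stroke `#008000` → score (S485, F2042). Machine vertices: (264.96,48.52) → (221.81,172.87) → (265.10,113.24) → (196.21,147.91) → (227.29,80.45). Open path.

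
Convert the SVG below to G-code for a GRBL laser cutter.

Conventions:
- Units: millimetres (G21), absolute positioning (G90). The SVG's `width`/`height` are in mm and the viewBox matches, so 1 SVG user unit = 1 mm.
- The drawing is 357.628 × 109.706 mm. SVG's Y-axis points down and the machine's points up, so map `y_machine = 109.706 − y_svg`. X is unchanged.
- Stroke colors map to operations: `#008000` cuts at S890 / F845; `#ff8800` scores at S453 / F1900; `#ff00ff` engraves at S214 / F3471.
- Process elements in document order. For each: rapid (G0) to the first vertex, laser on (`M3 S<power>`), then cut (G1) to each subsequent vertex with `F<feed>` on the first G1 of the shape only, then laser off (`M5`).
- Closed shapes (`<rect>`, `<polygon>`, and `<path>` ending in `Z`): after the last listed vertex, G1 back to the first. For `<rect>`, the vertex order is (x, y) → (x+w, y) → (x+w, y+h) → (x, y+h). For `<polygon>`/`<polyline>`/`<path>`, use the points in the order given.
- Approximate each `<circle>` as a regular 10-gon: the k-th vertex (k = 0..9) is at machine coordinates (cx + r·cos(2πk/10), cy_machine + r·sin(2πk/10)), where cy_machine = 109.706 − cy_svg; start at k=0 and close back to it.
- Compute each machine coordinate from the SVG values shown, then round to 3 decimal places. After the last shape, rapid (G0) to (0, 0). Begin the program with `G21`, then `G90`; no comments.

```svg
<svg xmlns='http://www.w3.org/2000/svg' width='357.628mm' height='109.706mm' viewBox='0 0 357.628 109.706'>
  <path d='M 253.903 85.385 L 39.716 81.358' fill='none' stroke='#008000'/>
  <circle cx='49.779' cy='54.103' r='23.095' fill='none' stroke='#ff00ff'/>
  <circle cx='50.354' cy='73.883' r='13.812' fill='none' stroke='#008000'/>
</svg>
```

1 u = 1 mm; y_m = 109.706 − y.

[1] `<path>` line segment, #008000→cut S890 F845: (253.903,24.321) → (39.716,28.348)

[2] `<circle>` circle, #ff00ff→engrave S214 F3471: (72.874,55.603) → (68.463,69.178) → (56.916,77.568) → (42.642,77.568) → (31.095,69.178) → (26.684,55.603) → (31.095,42.028) → (42.642,33.638) → (56.916,33.638) → (68.463,42.028) → (72.874,55.603) (closed)

[3] `<circle>` circle, #008000→cut S890 F845: (64.166,35.823) → (61.528,43.941) → (54.622,48.959) → (46.086,48.959) → (39.180,43.941) → (36.542,35.823) → (39.180,27.705) → (46.086,22.687) → (54.622,22.687) → (61.528,27.705) → (64.166,35.823) (closed)

G21
G90
G0 X253.903 Y24.321
M3 S890
G1 X39.716 Y28.348 F845
M5
G0 X72.874 Y55.603
M3 S214
G1 X68.463 Y69.178 F3471
G1 X56.916 Y77.568
G1 X42.642 Y77.568
G1 X31.095 Y69.178
G1 X26.684 Y55.603
G1 X31.095 Y42.028
G1 X42.642 Y33.638
G1 X56.916 Y33.638
G1 X68.463 Y42.028
G1 X72.874 Y55.603
M5
G0 X64.166 Y35.823
M3 S890
G1 X61.528 Y43.941 F845
G1 X54.622 Y48.959
G1 X46.086 Y48.959
G1 X39.180 Y43.941
G1 X36.542 Y35.823
G1 X39.180 Y27.705
G1 X46.086 Y22.687
G1 X54.622 Y22.687
G1 X61.528 Y27.705
G1 X64.166 Y35.823
M5
G0 X0.000 Y0.000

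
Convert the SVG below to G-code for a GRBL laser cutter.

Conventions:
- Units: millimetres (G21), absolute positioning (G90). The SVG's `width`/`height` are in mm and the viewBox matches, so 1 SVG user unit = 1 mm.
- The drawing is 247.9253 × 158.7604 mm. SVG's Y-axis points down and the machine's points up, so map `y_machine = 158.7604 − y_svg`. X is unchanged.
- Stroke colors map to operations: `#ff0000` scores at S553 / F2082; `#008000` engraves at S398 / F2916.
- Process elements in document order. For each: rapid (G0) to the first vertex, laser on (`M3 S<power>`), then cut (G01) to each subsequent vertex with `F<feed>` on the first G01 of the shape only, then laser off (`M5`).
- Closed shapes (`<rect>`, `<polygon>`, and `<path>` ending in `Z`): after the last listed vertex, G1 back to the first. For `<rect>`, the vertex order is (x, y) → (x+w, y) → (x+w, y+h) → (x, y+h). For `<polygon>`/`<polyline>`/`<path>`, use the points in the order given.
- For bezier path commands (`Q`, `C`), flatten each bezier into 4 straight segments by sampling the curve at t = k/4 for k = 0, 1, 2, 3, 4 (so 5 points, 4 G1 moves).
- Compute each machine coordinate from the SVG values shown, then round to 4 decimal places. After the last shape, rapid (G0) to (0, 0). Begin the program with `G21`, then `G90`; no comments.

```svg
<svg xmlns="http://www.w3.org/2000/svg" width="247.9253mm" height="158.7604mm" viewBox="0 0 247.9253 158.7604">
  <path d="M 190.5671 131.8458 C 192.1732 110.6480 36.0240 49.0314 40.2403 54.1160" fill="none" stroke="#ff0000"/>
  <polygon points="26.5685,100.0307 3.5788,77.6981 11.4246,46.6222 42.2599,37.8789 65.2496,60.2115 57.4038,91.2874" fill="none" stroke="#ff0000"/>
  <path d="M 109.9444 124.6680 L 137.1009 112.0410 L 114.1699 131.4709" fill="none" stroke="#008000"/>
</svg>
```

G21
G90
G0 X190.5671 Y26.9146
M3 S553
G01 X167.1632 Y48.7177 F2082
G01 X114.4249 Y75.6354
G01 X62.1760 Y97.6251
G01 X40.2403 Y104.6444
M5
G0 X26.5685 Y58.7297
M3 S553
G01 X3.5788 Y81.0623 F2082
G01 X11.4246 Y112.1382
G01 X42.2599 Y120.8815
G01 X65.2496 Y98.5489
G01 X57.4038 Y67.4730
G01 X26.5685 Y58.7297
M5
G0 X109.9444 Y34.0924
M3 S398
G01 X137.1009 Y46.7194 F2916
G01 X114.1699 Y27.2895
M5
G0 X0.0000 Y0.0000

viewBox `0 0 247.9253 158.7604` with mm width/height → 1 unit = 1 mm. Flip: y_m = 158.7604 − y_svg.

**Shape 1** — `<path>` cubic bezier, stroke `#ff0000` → score (S553, F2082). Control points (SVG): P0=(190.5671,131.8458), P1=(192.1732,110.6480), P2=(36.0240,49.0314), P3=(40.2403,54.1160); sampled at t=k/4. Machine vertices: (190.5671,26.9146) → (167.1632,48.7177) → (114.4249,75.6354) → (62.1760,97.6251) → (40.2403,104.6444). Open path.

**Shape 2** — `<polygon>` regular polygon, stroke `#ff0000` → score (S553, F2082). Machine vertices: (26.5685,58.7297) → (3.5788,81.0623) → (11.4246,112.1382) → (42.2599,120.8815) → (65.2496,98.5489) → (57.4038,67.4730) → (26.5685,58.7297). Closed: final G1 returns to the first vertex.

**Shape 3** — `<path>` open polyline, stroke `#008000` → engrave (S398, F2916). Machine vertices: (109.9444,34.0924) → (137.1009,46.7194) → (114.1699,27.2895). Open path.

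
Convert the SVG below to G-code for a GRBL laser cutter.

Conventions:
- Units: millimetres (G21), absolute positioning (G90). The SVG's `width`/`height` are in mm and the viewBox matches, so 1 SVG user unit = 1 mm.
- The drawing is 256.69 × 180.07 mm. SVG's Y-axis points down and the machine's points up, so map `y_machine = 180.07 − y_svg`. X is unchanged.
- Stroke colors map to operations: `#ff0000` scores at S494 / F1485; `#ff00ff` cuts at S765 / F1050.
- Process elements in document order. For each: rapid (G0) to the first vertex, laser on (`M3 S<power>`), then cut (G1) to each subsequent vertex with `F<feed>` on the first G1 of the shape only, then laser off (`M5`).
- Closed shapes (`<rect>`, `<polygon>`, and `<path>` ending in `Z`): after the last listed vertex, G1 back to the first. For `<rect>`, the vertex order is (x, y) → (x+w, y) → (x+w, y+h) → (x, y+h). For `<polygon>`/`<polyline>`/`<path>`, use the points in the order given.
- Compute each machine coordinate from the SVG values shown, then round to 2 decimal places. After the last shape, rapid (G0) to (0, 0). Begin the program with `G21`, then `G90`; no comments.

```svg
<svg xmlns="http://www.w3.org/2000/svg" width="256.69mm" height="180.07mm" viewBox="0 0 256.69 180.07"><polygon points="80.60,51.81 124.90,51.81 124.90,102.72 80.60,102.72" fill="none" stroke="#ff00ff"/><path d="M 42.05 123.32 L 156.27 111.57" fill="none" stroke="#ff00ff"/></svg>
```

Since the viewBox matches the mm dimensions, user units are millimetres directly. The only transform is the Y-flip y_m = 180.07 − y_svg.

Shape 1 is a rectangle drawn with `<polygon>`. Its stroke #ff00ff means cut at S765, F1050. After flipping Y the toolpath is (80.60,128.26) → (124.90,128.26) → (124.90,77.35) → (80.60,77.35) → (80.60,128.26), returning to the start.

Shape 2 is a line segment drawn with `<path>`. Its stroke #ff00ff means cut at S765, F1050. After flipping Y the toolpath is (42.05,56.75) → (156.27,68.50).

G21
G90
G0 X80.60 Y128.26
M3 S765
G1 X124.90 Y128.26 F1050
G1 X124.90 Y77.35
G1 X80.60 Y77.35
G1 X80.60 Y128.26
M5
G0 X42.05 Y56.75
M3 S765
G1 X156.27 Y68.50 F1050
M5
G0 X0.00 Y0.00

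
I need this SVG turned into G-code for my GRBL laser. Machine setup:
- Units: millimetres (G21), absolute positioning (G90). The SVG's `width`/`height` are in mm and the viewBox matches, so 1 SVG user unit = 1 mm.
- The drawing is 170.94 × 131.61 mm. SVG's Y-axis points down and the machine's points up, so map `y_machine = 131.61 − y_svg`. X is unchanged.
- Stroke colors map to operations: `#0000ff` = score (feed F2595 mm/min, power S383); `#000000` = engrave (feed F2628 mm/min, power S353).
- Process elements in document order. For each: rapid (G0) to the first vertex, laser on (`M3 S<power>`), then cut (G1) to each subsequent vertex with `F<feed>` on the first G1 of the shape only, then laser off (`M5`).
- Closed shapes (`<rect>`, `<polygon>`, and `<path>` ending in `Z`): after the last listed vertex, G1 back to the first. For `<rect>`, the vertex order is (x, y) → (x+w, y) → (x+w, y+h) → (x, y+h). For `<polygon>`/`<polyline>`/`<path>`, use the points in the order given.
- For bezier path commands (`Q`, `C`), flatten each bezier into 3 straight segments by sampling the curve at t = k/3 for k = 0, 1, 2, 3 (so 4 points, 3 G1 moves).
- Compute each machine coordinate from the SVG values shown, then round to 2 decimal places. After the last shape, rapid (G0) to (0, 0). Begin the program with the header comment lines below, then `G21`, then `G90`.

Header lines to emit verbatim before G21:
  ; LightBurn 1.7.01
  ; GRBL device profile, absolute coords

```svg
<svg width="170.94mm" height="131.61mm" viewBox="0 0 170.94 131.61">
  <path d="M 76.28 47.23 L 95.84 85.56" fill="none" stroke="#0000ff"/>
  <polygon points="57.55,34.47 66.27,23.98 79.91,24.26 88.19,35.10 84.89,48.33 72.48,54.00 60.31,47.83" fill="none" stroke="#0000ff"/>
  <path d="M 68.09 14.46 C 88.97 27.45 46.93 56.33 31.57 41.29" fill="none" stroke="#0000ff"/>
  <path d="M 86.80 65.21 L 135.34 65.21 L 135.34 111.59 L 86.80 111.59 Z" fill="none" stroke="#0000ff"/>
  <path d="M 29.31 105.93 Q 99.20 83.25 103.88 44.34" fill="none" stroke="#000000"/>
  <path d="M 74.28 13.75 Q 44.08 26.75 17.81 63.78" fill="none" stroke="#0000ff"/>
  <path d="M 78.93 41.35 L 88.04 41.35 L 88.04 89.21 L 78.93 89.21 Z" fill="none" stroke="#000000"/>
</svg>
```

; LightBurn 1.7.01
; GRBL device profile, absolute coords
G21
G90
G0 X76.28 Y84.38
M3 S383
G1 X95.84 Y46.05 F2595
M5
G0 X57.55 Y97.14
M3 S383
G1 X66.27 Y107.63 F2595
G1 X79.91 Y107.35
G1 X88.19 Y96.51
G1 X84.89 Y83.28
G1 X72.48 Y77.61
G1 X60.31 Y83.78
G1 X57.55 Y97.14
M5
G0 X68.09 Y117.15
M3 S383
G1 X71.32 Y101.08 F2595
G1 X52.50 Y87.70
G1 X31.57 Y90.32
M5
G0 X86.80 Y66.40
M3 S383
G1 X135.34 Y66.40 F2595
G1 X135.34 Y20.02
G1 X86.80 Y20.02
G1 X86.80 Y66.40
M5
G0 X29.31 Y25.68
M3 S353
G1 X68.66 Y42.60 F2628
G1 X93.51 Y63.13
G1 X103.88 Y87.27
M5
G0 X74.28 Y117.86
M3 S383
G1 X54.58 Y106.52 F2595
G1 X35.76 Y89.85
G1 X17.81 Y67.83
M5
G0 X78.93 Y90.26
M3 S353
G1 X88.04 Y90.26 F2628
G1 X88.04 Y42.40
G1 X78.93 Y42.40
G1 X78.93 Y90.26
M5
G0 X0.00 Y0.00

1 u = 1 mm; y_m = 131.61 − y.

[1] `<path>` line segment, #0000ff→score S383 F2595: (76.28,84.38) → (95.84,46.05)

[2] `<polygon>` regular polygon, #0000ff→score S383 F2595: (57.55,97.14) → (66.27,107.63) → (79.91,107.35) → (88.19,96.51) → (84.89,83.28) → (72.48,77.61) → (60.31,83.78) → (57.55,97.14) (closed)

[3] `<path>` cubic bezier, #0000ff→score S383 F2595: (68.09,117.15) → (71.32,101.08) → (52.50,87.70) → (31.57,90.32)

[4] `<path>` rectangle, #0000ff→score S383 F2595: (86.80,66.40) → (135.34,66.40) → (135.34,20.02) → (86.80,20.02) → (86.80,66.40) (closed)

[5] `<path>` quadratic bezier, #000000→engrave S353 F2628: (29.31,25.68) → (68.66,42.60) → (93.51,63.13) → (103.88,87.27)

[6] `<path>` quadratic bezier, #0000ff→score S383 F2595: (74.28,117.86) → (54.58,106.52) → (35.76,89.85) → (17.81,67.83)

[7] `<path>` rectangle, #000000→engrave S353 F2628: (78.93,90.26) → (88.04,90.26) → (88.04,42.40) → (78.93,42.40) → (78.93,90.26) (closed)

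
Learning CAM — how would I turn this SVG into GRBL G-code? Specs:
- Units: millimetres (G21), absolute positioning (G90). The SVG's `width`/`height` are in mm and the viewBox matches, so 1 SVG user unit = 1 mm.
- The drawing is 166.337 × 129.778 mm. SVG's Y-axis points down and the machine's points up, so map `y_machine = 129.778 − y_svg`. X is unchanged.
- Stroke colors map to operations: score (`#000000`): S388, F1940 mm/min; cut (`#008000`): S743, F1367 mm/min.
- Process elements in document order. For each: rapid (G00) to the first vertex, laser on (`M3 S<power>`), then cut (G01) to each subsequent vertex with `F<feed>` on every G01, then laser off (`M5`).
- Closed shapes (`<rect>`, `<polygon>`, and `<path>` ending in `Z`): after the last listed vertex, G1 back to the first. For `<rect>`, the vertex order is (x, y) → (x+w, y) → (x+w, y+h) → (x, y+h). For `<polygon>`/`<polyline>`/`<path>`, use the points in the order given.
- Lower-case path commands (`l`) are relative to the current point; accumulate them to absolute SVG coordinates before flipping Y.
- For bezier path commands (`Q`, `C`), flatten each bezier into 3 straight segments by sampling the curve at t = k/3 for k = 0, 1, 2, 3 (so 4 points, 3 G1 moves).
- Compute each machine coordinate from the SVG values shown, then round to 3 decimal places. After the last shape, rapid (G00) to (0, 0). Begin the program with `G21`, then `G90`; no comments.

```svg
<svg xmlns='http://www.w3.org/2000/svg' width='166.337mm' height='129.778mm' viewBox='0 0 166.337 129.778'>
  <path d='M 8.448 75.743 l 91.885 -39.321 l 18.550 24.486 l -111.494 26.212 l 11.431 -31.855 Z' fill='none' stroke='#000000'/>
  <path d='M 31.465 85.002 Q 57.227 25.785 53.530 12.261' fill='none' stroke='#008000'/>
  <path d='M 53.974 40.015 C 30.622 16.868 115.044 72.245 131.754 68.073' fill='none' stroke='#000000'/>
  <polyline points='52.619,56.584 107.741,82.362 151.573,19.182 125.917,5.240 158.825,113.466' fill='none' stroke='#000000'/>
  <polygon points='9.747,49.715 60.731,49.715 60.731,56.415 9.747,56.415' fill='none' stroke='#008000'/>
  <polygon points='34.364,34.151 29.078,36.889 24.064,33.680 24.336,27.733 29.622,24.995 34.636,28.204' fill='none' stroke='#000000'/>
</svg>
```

Since the viewBox matches the mm dimensions, user units are millimetres directly. The only transform is the Y-flip y_m = 129.778 − y_svg.

Shape 1 is a closed polygon drawn with `<path>`. Its stroke #000000 means score at S388, F1940. After flipping Y the toolpath is (8.448,54.035) → (100.333,93.356) → (118.883,68.870) → (7.389,42.658) → (18.820,74.513) → (8.448,54.035), returning to the start.

Shape 2 is a quadratic bezier drawn with `<path>`. Its stroke #008000 means cut at S743, F1367. After flipping Y the toolpath is (31.465,44.776) → (45.366,79.177) → (52.721,103.424) → (53.530,117.517).

Shape 3 is a cubic bezier drawn with `<path>`. Its stroke #000000 means score at S388, F1940. After flipping Y the toolpath is (53.974,89.763) → (60.047,91.849) → (98.973,72.269) → (131.754,61.705).

Shape 4 is a open polyline drawn with `<polyline>`. Its stroke #000000 means score at S388, F1940. After flipping Y the toolpath is (52.619,73.194) → (107.741,47.416) → (151.573,110.596) → (125.917,124.538) → (158.825,16.312).

Shape 5 is a rectangle drawn with `<polygon>`. Its stroke #008000 means cut at S743, F1367. After flipping Y the toolpath is (9.747,80.063) → (60.731,80.063) → (60.731,73.363) → (9.747,73.363) → (9.747,80.063), returning to the start.

Shape 6 is a regular polygon drawn with `<polygon>`. Its stroke #000000 means score at S388, F1940. After flipping Y the toolpath is (34.364,95.627) → (29.078,92.889) → (24.064,96.098) → (24.336,102.045) → (29.622,104.783) → (34.636,101.574) → (34.364,95.627), returning to the start.

G21
G90
G00 X8.448 Y54.035
M3 S388
G01 X100.333 Y93.356 F1940
G01 X118.883 Y68.870 F1940
G01 X7.389 Y42.658 F1940
G01 X18.820 Y74.513 F1940
G01 X8.448 Y54.035 F1940
M5
G00 X31.465 Y44.776
M3 S743
G01 X45.366 Y79.177 F1367
G01 X52.721 Y103.424 F1367
G01 X53.530 Y117.517 F1367
M5
G00 X53.974 Y89.763
M3 S388
G01 X60.047 Y91.849 F1940
G01 X98.973 Y72.269 F1940
G01 X131.754 Y61.705 F1940
M5
G00 X52.619 Y73.194
M3 S388
G01 X107.741 Y47.416 F1940
G01 X151.573 Y110.596 F1940
G01 X125.917 Y124.538 F1940
G01 X158.825 Y16.312 F1940
M5
G00 X9.747 Y80.063
M3 S743
G01 X60.731 Y80.063 F1367
G01 X60.731 Y73.363 F1367
G01 X9.747 Y73.363 F1367
G01 X9.747 Y80.063 F1367
M5
G00 X34.364 Y95.627
M3 S388
G01 X29.078 Y92.889 F1940
G01 X24.064 Y96.098 F1940
G01 X24.336 Y102.045 F1940
G01 X29.622 Y104.783 F1940
G01 X34.636 Y101.574 F1940
G01 X34.364 Y95.627 F1940
M5
G00 X0.000 Y0.000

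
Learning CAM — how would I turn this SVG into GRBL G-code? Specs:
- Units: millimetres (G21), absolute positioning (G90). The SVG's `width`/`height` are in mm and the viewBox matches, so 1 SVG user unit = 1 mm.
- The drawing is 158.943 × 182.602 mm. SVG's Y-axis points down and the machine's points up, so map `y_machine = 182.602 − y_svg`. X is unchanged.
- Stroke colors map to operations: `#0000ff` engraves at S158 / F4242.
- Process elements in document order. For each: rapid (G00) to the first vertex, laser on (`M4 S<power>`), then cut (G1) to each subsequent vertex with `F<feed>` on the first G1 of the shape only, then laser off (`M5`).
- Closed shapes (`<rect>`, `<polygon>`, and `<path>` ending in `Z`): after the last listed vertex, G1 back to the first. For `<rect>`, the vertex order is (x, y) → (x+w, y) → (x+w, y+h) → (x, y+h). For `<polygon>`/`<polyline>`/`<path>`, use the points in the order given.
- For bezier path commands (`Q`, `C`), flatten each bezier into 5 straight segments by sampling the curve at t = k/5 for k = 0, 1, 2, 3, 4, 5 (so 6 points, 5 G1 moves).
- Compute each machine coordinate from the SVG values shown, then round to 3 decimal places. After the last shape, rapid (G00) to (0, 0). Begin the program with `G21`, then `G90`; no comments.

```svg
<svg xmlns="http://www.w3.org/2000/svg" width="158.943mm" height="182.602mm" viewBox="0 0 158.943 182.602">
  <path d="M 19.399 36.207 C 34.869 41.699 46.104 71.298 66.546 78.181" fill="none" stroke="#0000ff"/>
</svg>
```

1 u = 1 mm; y_m = 182.602 − y.

[1] `<path>` cubic bezier, #0000ff→engrave S158 F4242: (19.399,146.395) → (28.280,140.582) → (36.790,131.230) → (45.575,120.588) → (55.278,110.902) → (66.546,104.421)

G21
G90
G00 X19.399 Y146.395
M4 S158
G1 X28.280 Y140.582 F4242
G1 X36.790 Y131.230
G1 X45.575 Y120.588
G1 X55.278 Y110.902
G1 X66.546 Y104.421
M5
G00 X0.000 Y0.000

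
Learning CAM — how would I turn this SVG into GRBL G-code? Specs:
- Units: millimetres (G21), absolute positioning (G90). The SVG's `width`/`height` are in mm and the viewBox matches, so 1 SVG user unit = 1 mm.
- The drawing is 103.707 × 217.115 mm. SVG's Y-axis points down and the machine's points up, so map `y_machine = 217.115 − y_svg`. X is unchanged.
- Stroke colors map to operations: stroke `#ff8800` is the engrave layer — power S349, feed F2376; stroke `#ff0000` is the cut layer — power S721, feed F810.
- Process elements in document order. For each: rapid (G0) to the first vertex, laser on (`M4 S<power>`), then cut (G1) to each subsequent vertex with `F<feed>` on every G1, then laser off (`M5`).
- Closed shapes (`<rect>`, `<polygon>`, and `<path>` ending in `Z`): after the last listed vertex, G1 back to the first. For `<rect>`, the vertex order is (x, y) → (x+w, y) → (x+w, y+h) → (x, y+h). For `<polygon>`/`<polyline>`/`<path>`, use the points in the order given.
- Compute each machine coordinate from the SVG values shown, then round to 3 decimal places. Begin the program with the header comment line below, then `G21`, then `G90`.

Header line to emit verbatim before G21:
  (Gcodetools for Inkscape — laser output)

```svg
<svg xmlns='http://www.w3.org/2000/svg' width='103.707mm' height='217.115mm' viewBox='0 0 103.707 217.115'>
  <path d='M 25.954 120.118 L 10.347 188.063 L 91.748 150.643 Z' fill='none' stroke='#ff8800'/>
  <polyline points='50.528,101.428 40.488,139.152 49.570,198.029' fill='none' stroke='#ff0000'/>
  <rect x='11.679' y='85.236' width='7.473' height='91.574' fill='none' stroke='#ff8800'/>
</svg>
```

viewBox `0 0 103.707 217.115` with mm width/height → 1 unit = 1 mm. Flip: y_m = 217.115 − y_svg.

**Shape 1** — `<path>` closed polygon, stroke `#ff8800` → engrave (S349, F2376). Machine vertices: (25.954,96.997) → (10.347,29.052) → (91.748,66.472) → (25.954,96.997). Closed: final G1 returns to the first vertex.

**Shape 2** — `<polyline>` open polyline, stroke `#ff0000` → cut (S721, F810). Machine vertices: (50.528,115.687) → (40.488,77.963) → (49.570,19.086). Open path.

**Shape 3** — `<rect>` rectangle, stroke `#ff8800` → engrave (S349, F2376). Machine vertices: (11.679,131.879) → (19.152,131.879) → (19.152,40.305) → (11.679,40.305) → (11.679,131.879). Closed: final G1 returns to the first vertex.

(Gcodetools for Inkscape — laser output)
G21
G90
G0 X25.954 Y96.997
M4 S349
G1 X10.347 Y29.052 F2376
G1 X91.748 Y66.472 F2376
G1 X25.954 Y96.997 F2376
M5
G0 X50.528 Y115.687
M4 S721
G1 X40.488 Y77.963 F810
G1 X49.570 Y19.086 F810
M5
G0 X11.679 Y131.879
M4 S349
G1 X19.152 Y131.879 F2376
G1 X19.152 Y40.305 F2376
G1 X11.679 Y40.305 F2376
G1 X11.679 Y131.879 F2376
M5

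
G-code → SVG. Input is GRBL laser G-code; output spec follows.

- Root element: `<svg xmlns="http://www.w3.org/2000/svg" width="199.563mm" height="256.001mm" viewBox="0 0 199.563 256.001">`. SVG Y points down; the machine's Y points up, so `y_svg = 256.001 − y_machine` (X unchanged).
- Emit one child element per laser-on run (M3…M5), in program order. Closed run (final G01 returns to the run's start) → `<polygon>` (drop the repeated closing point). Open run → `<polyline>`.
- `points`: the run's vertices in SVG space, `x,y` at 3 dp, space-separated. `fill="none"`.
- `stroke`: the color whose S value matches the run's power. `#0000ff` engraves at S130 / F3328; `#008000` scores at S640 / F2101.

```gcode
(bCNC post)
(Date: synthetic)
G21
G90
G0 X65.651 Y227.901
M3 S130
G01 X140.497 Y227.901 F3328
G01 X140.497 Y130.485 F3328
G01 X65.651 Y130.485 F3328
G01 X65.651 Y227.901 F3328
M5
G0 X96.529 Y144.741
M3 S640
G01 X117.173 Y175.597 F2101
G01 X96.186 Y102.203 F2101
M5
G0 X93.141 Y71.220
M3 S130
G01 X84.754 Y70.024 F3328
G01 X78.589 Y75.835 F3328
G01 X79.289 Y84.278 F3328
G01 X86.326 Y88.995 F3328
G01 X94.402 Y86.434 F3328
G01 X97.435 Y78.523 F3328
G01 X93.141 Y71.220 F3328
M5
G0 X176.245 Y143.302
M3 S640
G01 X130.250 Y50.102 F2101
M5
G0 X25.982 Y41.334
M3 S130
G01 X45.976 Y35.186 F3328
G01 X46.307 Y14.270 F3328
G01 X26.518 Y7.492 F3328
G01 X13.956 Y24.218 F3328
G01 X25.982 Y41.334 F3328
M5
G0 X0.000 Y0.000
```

y_svg = 256.001 − y_m.

[1] S130→`#0000ff` (engrave); closed run; points: 65.651,28.100 140.497,28.100 140.497,125.516 65.651,125.516

[2] S640→`#008000` (score); open run; points: 96.529,111.260 117.173,80.404 96.186,153.798

[3] S130→`#0000ff` (engrave); closed run; points: 93.141,184.781 84.754,185.977 78.589,180.166 79.289,171.723 86.326,167.006 94.402,169.567 97.435,177.478

[4] S640→`#008000` (score); open run; points: 176.245,112.699 130.250,205.899

[5] S130→`#0000ff` (engrave); closed run; points: 25.982,214.667 45.976,220.815 46.307,241.731 26.518,248.509 13.956,231.783

<svg xmlns="http://www.w3.org/2000/svg" width="199.563mm" height="256.001mm" viewBox="0 0 199.563 256.001">
  <polygon points="65.651,28.100 140.497,28.100 140.497,125.516 65.651,125.516" fill="none" stroke="#0000ff"/>
  <polyline points="96.529,111.260 117.173,80.404 96.186,153.798" fill="none" stroke="#008000"/>
  <polygon points="93.141,184.781 84.754,185.977 78.589,180.166 79.289,171.723 86.326,167.006 94.402,169.567 97.435,177.478" fill="none" stroke="#0000ff"/>
  <polyline points="176.245,112.699 130.250,205.899" fill="none" stroke="#008000"/>
  <polygon points="25.982,214.667 45.976,220.815 46.307,241.731 26.518,248.509 13.956,231.783" fill="none" stroke="#0000ff"/>
</svg>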